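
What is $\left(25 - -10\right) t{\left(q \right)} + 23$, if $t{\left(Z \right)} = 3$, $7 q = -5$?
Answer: $128$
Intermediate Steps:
$q = - \frac{5}{7}$ ($q = \frac{1}{7} \left(-5\right) = - \frac{5}{7} \approx -0.71429$)
$\left(25 - -10\right) t{\left(q \right)} + 23 = \left(25 - -10\right) 3 + 23 = \left(25 + 10\right) 3 + 23 = 35 \cdot 3 + 23 = 105 + 23 = 128$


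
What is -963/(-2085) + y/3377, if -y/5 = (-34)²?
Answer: -2933083/2347015 ≈ -1.2497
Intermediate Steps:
y = -5780 (y = -5*(-34)² = -5*1156 = -5780)
-963/(-2085) + y/3377 = -963/(-2085) - 5780/3377 = -963*(-1/2085) - 5780*1/3377 = 321/695 - 5780/3377 = -2933083/2347015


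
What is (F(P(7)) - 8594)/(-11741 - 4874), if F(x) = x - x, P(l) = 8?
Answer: 8594/16615 ≈ 0.51724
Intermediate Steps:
F(x) = 0
(F(P(7)) - 8594)/(-11741 - 4874) = (0 - 8594)/(-11741 - 4874) = -8594/(-16615) = -8594*(-1/16615) = 8594/16615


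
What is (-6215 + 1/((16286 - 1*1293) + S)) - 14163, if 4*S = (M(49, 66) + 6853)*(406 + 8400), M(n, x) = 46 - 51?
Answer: -307521646969/15090865 ≈ -20378.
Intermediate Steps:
M(n, x) = -5
S = 15075872 (S = ((-5 + 6853)*(406 + 8400))/4 = (6848*8806)/4 = (¼)*60303488 = 15075872)
(-6215 + 1/((16286 - 1*1293) + S)) - 14163 = (-6215 + 1/((16286 - 1*1293) + 15075872)) - 14163 = (-6215 + 1/((16286 - 1293) + 15075872)) - 14163 = (-6215 + 1/(14993 + 15075872)) - 14163 = (-6215 + 1/15090865) - 14163 = -93789725974/15090865 - 14163 = -307521646969/15090865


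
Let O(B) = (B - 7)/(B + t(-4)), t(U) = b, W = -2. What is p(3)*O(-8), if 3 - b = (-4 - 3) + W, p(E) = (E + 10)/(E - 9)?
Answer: 65/8 ≈ 8.1250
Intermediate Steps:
p(E) = (10 + E)/(-9 + E)
b = 12 (b = 3 - ((-4 - 3) - 2) = 3 - (-7 - 2) = 3 - 1*(-9) = 3 + 9 = 12)
t(U) = 12
O(B) = (-7 + B)/(12 + B) (O(B) = (B - 7)/(B + 12) = (-7 + B)/(12 + B))
p(3)*O(-8) = ((10 + 3)/(-9 + 3))*((-7 - 8)/(12 - 8)) = (13/(-6))*(-15/4) = (-⅙*13)*((¼)*(-15)) = -13/6*(-15/4) = 65/8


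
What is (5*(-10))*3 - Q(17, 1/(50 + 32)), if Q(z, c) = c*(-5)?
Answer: -12295/82 ≈ -149.94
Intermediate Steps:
Q(z, c) = -5*c
(5*(-10))*3 - Q(17, 1/(50 + 32)) = (5*(-10))*3 - (-5)/(50 + 32) = -50*3 - (-5)/82 = -150 - (-5)/82 = -150 - 1*(-5/82) = -150 + 5/82 = -12295/82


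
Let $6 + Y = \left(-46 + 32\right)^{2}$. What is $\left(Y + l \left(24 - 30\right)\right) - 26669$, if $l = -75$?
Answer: $-26029$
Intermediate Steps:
$Y = 190$ ($Y = -6 + \left(-46 + 32\right)^{2} = -6 + \left(-14\right)^{2} = -6 + 196 = 190$)
$\left(Y + l \left(24 - 30\right)\right) - 26669 = \left(190 - 75 \left(24 - 30\right)\right) - 26669 = \left(190 - -450\right) - 26669 = \left(190 + 450\right) - 26669 = 640 - 26669 = -26029$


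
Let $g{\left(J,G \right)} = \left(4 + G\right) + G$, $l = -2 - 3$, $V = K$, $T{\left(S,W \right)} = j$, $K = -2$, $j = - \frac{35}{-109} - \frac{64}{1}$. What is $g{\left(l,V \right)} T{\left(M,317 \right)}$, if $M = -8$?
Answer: $0$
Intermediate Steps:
$j = - \frac{6941}{109}$ ($j = \left(-35\right) \left(- \frac{1}{109}\right) - 64 = \frac{35}{109} - 64 = - \frac{6941}{109} \approx -63.679$)
$T{\left(S,W \right)} = - \frac{6941}{109}$
$V = -2$
$l = -5$
$g{\left(J,G \right)} = 4 + 2 G$
$g{\left(l,V \right)} T{\left(M,317 \right)} = \left(4 + 2 \left(-2\right)\right) \left(- \frac{6941}{109}\right) = \left(4 - 4\right) \left(- \frac{6941}{109}\right) = 0 \left(- \frac{6941}{109}\right) = 0$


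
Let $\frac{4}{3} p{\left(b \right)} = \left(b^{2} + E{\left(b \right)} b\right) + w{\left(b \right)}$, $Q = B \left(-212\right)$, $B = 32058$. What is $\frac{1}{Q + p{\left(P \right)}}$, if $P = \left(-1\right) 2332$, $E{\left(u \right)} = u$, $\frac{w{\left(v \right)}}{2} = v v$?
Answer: $\frac{1}{9518376} \approx 1.0506 \cdot 10^{-7}$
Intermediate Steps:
$w{\left(v \right)} = 2 v^{2}$ ($w{\left(v \right)} = 2 v v = 2 v^{2}$)
$Q = -6796296$ ($Q = 32058 \left(-212\right) = -6796296$)
$P = -2332$
$p{\left(b \right)} = 3 b^{2}$ ($p{\left(b \right)} = \frac{3 \left(\left(b^{2} + b b\right) + 2 b^{2}\right)}{4} = \frac{3 \left(\left(b^{2} + b^{2}\right) + 2 b^{2}\right)}{4} = \frac{3 \left(2 b^{2} + 2 b^{2}\right)}{4} = \frac{3 \cdot 4 b^{2}}{4} = 3 b^{2}$)
$\frac{1}{Q + p{\left(P \right)}} = \frac{1}{-6796296 + 3 \left(-2332\right)^{2}} = \frac{1}{-6796296 + 3 \cdot 5438224} = \frac{1}{-6796296 + 16314672} = \frac{1}{9518376}$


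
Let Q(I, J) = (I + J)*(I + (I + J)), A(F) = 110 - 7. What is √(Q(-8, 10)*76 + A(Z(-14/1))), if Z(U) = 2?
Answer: I*√809 ≈ 28.443*I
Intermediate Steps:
A(F) = 103
Q(I, J) = (I + J)*(J + 2*I)
√(Q(-8, 10)*76 + A(Z(-14/1))) = √((10² + 2*(-8)² + 3*(-8)*10)*76 + 103) = √((100 + 2*64 - 240)*76 + 103) = √((100 + 128 - 240)*76 + 103) = √(-12*76 + 103) = √(-912 + 103) = √(-809) = I*√809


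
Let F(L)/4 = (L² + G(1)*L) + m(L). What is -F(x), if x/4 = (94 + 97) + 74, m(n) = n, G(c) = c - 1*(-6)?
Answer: -4528320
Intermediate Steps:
G(c) = 6 + c (G(c) = c + 6 = 6 + c)
x = 1060 (x = 4*((94 + 97) + 74) = 4*(191 + 74) = 4*265 = 1060)
F(L) = 4*L² + 32*L (F(L) = 4*((L² + (6 + 1)*L) + L) = 4*((L² + 7*L) + L) = 4*(L² + 8*L) = 4*L² + 32*L)
-F(x) = -4*1060*(8 + 1060) = -4*1060*1068 = -1*4528320 = -4528320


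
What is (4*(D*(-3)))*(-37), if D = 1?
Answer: 444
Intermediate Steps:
(4*(D*(-3)))*(-37) = (4*(1*(-3)))*(-37) = (4*(-3))*(-37) = -12*(-37) = 444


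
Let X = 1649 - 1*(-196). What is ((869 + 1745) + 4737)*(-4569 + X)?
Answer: -20024124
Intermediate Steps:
X = 1845 (X = 1649 + 196 = 1845)
((869 + 1745) + 4737)*(-4569 + X) = ((869 + 1745) + 4737)*(-4569 + 1845) = (2614 + 4737)*(-2724) = 7351*(-2724) = -20024124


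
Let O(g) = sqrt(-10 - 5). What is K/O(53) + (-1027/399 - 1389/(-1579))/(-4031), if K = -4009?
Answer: 1067422/2539614651 + 4009*I*sqrt(15)/15 ≈ 0.00042031 + 1035.1*I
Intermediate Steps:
O(g) = I*sqrt(15) (O(g) = sqrt(-15) = I*sqrt(15))
K/O(53) + (-1027/399 - 1389/(-1579))/(-4031) = -4009*(-I*sqrt(15)/15) + (-1027/399 - 1389/(-1579))/(-4031) = -(-4009)*I*sqrt(15)/15 + (-1027*1/399 - 1389*(-1/1579))*(-1/4031) = 4009*I*sqrt(15)/15 + (-1027/399 + 1389/1579)*(-1/4031) = 4009*I*sqrt(15)/15 - 1067422/630021*(-1/4031) = 4009*I*sqrt(15)/15 + 1067422/2539614651 = 1067422/2539614651 + 4009*I*sqrt(15)/15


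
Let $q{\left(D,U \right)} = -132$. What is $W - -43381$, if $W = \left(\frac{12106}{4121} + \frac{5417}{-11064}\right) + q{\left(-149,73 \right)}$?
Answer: $\frac{1972038700583}{45594744} \approx 43251.0$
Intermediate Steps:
$W = - \frac{5906888881}{45594744}$ ($W = \left(\frac{12106}{4121} + \frac{5417}{-11064}\right) - 132 = \left(12106 \cdot \frac{1}{4121} + 5417 \left(- \frac{1}{11064}\right)\right) - 132 = \left(\frac{12106}{4121} - \frac{5417}{11064}\right) - 132 = \frac{111617327}{45594744} - 132 = - \frac{5906888881}{45594744} \approx -129.55$)
$W - -43381 = - \frac{5906888881}{45594744} - -43381 = - \frac{5906888881}{45594744} + 43381 = \frac{1972038700583}{45594744}$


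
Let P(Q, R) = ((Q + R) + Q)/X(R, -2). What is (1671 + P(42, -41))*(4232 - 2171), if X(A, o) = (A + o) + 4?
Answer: 44741562/13 ≈ 3.4417e+6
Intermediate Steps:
X(A, o) = 4 + A + o
P(Q, R) = (R + 2*Q)/(2 + R) (P(Q, R) = ((Q + R) + Q)/(4 + R - 2) = (R + 2*Q)/(2 + R))
(1671 + P(42, -41))*(4232 - 2171) = (1671 + (-41 + 2*42)/(2 - 41))*(4232 - 2171) = (1671 + (-41 + 84)/(-39))*2061 = (1671 - 1/39*43)*2061 = (1671 - 43/39)*2061 = (65126/39)*2061 = 44741562/13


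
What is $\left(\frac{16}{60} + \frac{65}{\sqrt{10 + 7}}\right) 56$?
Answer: $\frac{224}{15} + \frac{3640 \sqrt{17}}{17} \approx 897.76$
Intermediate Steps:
$\left(\frac{16}{60} + \frac{65}{\sqrt{10 + 7}}\right) 56 = \left(16 \cdot \frac{1}{60} + \frac{65}{\sqrt{17}}\right) 56 = \left(\frac{4}{15} + 65 \frac{\sqrt{17}}{17}\right) 56 = \left(\frac{4}{15} + \frac{65 \sqrt{17}}{17}\right) 56 = \frac{224}{15} + \frac{3640 \sqrt{17}}{17}$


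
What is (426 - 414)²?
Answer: 144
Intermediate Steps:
(426 - 414)² = 12² = 144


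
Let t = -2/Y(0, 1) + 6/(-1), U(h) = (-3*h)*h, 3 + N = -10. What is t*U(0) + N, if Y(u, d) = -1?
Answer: -13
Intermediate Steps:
N = -13 (N = -3 - 10 = -13)
U(h) = -3*h**2
t = -4 (t = -2/(-1) + 6/(-1) = -2*(-1) + 6*(-1) = 2 - 6 = -4)
t*U(0) + N = -(-12)*0**2 - 13 = -(-12)*0 - 13 = -4*0 - 13 = 0 - 13 = -13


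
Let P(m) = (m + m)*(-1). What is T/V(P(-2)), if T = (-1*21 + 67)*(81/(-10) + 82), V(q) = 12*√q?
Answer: 16997/120 ≈ 141.64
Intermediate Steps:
P(m) = -2*m (P(m) = (2*m)*(-1) = -2*m)
T = 16997/5 (T = (-21 + 67)*(81*(-⅒) + 82) = 46*(-81/10 + 82) = 46*(739/10) = 16997/5 ≈ 3399.4)
T/V(P(-2)) = (16997/5)/(12*√(-2*(-2))) = (16997/5)/(12*√4) = (16997/5)/(12*2) = (16997/5)/24 = (1/24)*(16997/5) = 16997/120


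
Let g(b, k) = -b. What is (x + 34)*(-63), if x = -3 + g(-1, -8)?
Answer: -2016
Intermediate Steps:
x = -2 (x = -3 - 1*(-1) = -3 + 1 = -2)
(x + 34)*(-63) = (-2 + 34)*(-63) = 32*(-63) = -2016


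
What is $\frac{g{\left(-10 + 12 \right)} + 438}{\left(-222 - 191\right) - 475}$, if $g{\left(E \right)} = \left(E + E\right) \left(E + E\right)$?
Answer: $- \frac{227}{444} \approx -0.51126$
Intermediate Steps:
$g{\left(E \right)} = 4 E^{2}$ ($g{\left(E \right)} = 2 E 2 E = 4 E^{2}$)
$\frac{g{\left(-10 + 12 \right)} + 438}{\left(-222 - 191\right) - 475} = \frac{4 \left(-10 + 12\right)^{2} + 438}{\left(-222 - 191\right) - 475} = \frac{4 \cdot 2^{2} + 438}{-413 - 475} = \frac{4 \cdot 4 + 438}{-888} = \left(16 + 438\right) \left(- \frac{1}{888}\right) = 454 \left(- \frac{1}{888}\right) = - \frac{227}{444}$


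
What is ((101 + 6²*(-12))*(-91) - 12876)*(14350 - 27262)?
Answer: -222667440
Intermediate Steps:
((101 + 6²*(-12))*(-91) - 12876)*(14350 - 27262) = ((101 + 36*(-12))*(-91) - 12876)*(-12912) = ((101 - 432)*(-91) - 12876)*(-12912) = (-331*(-91) - 12876)*(-12912) = (30121 - 12876)*(-12912) = 17245*(-12912) = -222667440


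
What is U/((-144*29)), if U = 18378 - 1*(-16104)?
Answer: -5747/696 ≈ -8.2572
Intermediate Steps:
U = 34482 (U = 18378 + 16104 = 34482)
U/((-144*29)) = 34482/((-144*29)) = 34482/(-4176) = 34482*(-1/4176) = -5747/696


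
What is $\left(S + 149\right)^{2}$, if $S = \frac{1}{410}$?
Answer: $\frac{3732110281}{168100} \approx 22202.0$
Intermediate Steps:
$S = \frac{1}{410} \approx 0.002439$
$\left(S + 149\right)^{2} = \left(\frac{1}{410} + 149\right)^{2} = \left(\frac{61091}{410}\right)^{2} = \frac{3732110281}{168100}$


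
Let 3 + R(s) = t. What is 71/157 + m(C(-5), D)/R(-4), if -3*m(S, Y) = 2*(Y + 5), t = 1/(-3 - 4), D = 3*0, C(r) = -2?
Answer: 7838/5181 ≈ 1.5128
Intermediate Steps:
D = 0
t = -⅐ (t = 1/(-7) = -⅐ ≈ -0.14286)
m(S, Y) = -10/3 - 2*Y/3 (m(S, Y) = -2*(Y + 5)/3 = -2*(5 + Y)/3 = -(10 + 2*Y)/3 = -10/3 - 2*Y/3)
R(s) = -22/7 (R(s) = -3 - ⅐ = -22/7)
71/157 + m(C(-5), D)/R(-4) = 71/157 + (-10/3 - ⅔*0)/(-22/7) = 71*(1/157) + (-10/3 + 0)*(-7/22) = 71/157 - 10/3*(-7/22) = 71/157 + 35/33 = 7838/5181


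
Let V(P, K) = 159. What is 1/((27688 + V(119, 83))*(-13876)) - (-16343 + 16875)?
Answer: -205567445105/386404972 ≈ -532.00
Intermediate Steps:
1/((27688 + V(119, 83))*(-13876)) - (-16343 + 16875) = 1/((27688 + 159)*(-13876)) - (-16343 + 16875) = -1/13876/27847 - 1*532 = (1/27847)*(-1/13876) - 532 = -1/386404972 - 532 = -205567445105/386404972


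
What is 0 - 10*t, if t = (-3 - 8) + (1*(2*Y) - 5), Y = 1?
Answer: 140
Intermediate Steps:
t = -14 (t = (-3 - 8) + (1*(2*1) - 5) = -11 + (1*2 - 5) = -11 + (2 - 5) = -11 - 3 = -14)
0 - 10*t = 0 - 10*(-14) = 0 + 140 = 140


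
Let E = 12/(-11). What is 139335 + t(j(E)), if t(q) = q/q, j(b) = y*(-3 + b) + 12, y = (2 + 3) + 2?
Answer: 139336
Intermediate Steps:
y = 7 (y = 5 + 2 = 7)
E = -12/11 (E = 12*(-1/11) = -12/11 ≈ -1.0909)
j(b) = -9 + 7*b (j(b) = 7*(-3 + b) + 12 = (-21 + 7*b) + 12 = -9 + 7*b)
t(q) = 1
139335 + t(j(E)) = 139335 + 1 = 139336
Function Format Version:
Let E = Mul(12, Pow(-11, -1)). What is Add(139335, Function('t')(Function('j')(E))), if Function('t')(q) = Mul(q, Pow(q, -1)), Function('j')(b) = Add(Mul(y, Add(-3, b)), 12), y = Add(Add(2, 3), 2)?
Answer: 139336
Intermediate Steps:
y = 7 (y = Add(5, 2) = 7)
E = Rational(-12, 11) (E = Mul(12, Rational(-1, 11)) = Rational(-12, 11) ≈ -1.0909)
Function('j')(b) = Add(-9, Mul(7, b)) (Function('j')(b) = Add(Mul(7, Add(-3, b)), 12) = Add(Add(-21, Mul(7, b)), 12) = Add(-9, Mul(7, b)))
Function('t')(q) = 1
Add(139335, Function('t')(Function('j')(E))) = Add(139335, 1) = 139336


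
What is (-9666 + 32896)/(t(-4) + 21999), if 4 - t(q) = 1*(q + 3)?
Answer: 11615/11002 ≈ 1.0557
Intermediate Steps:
t(q) = 1 - q (t(q) = 4 - (q + 3) = 4 - (3 + q) = 4 + (-3 - q) = 1 - q)
(-9666 + 32896)/(t(-4) + 21999) = (-9666 + 32896)/((1 - 1*(-4)) + 21999) = 23230/((1 + 4) + 21999) = 23230/(5 + 21999) = 23230/22004 = 23230*(1/22004) = 11615/11002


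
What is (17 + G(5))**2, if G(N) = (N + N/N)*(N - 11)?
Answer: 361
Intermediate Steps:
G(N) = (1 + N)*(-11 + N) (G(N) = (N + 1)*(-11 + N) = (1 + N)*(-11 + N))
(17 + G(5))**2 = (17 + (-11 + 5**2 - 10*5))**2 = (17 + (-11 + 25 - 50))**2 = (17 - 36)**2 = (-19)**2 = 361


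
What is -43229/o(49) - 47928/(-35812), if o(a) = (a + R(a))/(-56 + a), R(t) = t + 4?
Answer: 2710426823/913206 ≈ 2968.0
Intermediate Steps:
R(t) = 4 + t
o(a) = (4 + 2*a)/(-56 + a) (o(a) = (a + (4 + a))/(-56 + a) = (4 + 2*a)/(-56 + a))
-43229/o(49) - 47928/(-35812) = -43229*(-56 + 49)/(2*(2 + 49)) - 47928/(-35812) = -43229/(2*51/(-7)) - 47928*(-1/35812) = -43229/(2*(-1/7)*51) + 11982/8953 = -43229/(-102/7) + 11982/8953 = -43229*(-7/102) + 11982/8953 = 302603/102 + 11982/8953 = 2710426823/913206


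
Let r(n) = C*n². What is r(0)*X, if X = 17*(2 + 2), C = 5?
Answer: 0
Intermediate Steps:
r(n) = 5*n²
X = 68 (X = 17*4 = 68)
r(0)*X = (5*0²)*68 = (5*0)*68 = 0*68 = 0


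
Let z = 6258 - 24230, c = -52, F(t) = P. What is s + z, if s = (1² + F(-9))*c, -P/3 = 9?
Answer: -16620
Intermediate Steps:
P = -27 (P = -3*9 = -27)
F(t) = -27
s = 1352 (s = (1² - 27)*(-52) = (1 - 27)*(-52) = -26*(-52) = 1352)
z = -17972
s + z = 1352 - 17972 = -16620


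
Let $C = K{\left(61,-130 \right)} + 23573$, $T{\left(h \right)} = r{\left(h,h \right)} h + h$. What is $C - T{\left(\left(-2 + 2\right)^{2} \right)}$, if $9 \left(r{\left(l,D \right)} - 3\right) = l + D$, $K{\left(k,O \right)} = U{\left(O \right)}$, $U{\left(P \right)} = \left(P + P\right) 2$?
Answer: $23053$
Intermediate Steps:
$U{\left(P \right)} = 4 P$ ($U{\left(P \right)} = 2 P 2 = 4 P$)
$K{\left(k,O \right)} = 4 O$
$r{\left(l,D \right)} = 3 + \frac{D}{9} + \frac{l}{9}$ ($r{\left(l,D \right)} = 3 + \frac{l + D}{9} = 3 + \frac{D + l}{9} = 3 + \left(\frac{D}{9} + \frac{l}{9}\right) = 3 + \frac{D}{9} + \frac{l}{9}$)
$T{\left(h \right)} = h + h \left(3 + \frac{2 h}{9}\right)$ ($T{\left(h \right)} = \left(3 + \frac{h}{9} + \frac{h}{9}\right) h + h = \left(3 + \frac{2 h}{9}\right) h + h = h \left(3 + \frac{2 h}{9}\right) + h = h + h \left(3 + \frac{2 h}{9}\right)$)
$C = 23053$ ($C = 4 \left(-130\right) + 23573 = -520 + 23573 = 23053$)
$C - T{\left(\left(-2 + 2\right)^{2} \right)} = 23053 - \frac{2 \left(-2 + 2\right)^{2} \left(18 + \left(-2 + 2\right)^{2}\right)}{9} = 23053 - \frac{2 \cdot 0^{2} \left(18 + 0^{2}\right)}{9} = 23053 - \frac{2}{9} \cdot 0 \left(18 + 0\right) = 23053 - \frac{2}{9} \cdot 0 \cdot 18 = 23053 - 0 = 23053 + 0 = 23053$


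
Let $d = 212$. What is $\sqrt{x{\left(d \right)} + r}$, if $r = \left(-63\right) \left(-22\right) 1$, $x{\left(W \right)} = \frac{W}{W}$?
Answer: $\sqrt{1387} \approx 37.242$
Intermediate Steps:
$x{\left(W \right)} = 1$
$r = 1386$ ($r = 1386 \cdot 1 = 1386$)
$\sqrt{x{\left(d \right)} + r} = \sqrt{1 + 1386} = \sqrt{1387}$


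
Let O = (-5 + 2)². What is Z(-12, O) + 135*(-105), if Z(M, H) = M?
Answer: -14187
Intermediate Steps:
O = 9 (O = (-3)² = 9)
Z(-12, O) + 135*(-105) = -12 + 135*(-105) = -12 - 14175 = -14187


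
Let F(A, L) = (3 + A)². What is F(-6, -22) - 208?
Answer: -199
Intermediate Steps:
F(-6, -22) - 208 = (3 - 6)² - 208 = (-3)² - 208 = 9 - 208 = -199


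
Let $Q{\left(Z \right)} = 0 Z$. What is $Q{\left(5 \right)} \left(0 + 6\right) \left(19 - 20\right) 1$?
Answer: $0$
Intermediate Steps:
$Q{\left(Z \right)} = 0$
$Q{\left(5 \right)} \left(0 + 6\right) \left(19 - 20\right) 1 = 0 \left(0 + 6\right) \left(19 - 20\right) 1 = 0 \cdot 6 \left(-1\right) 1 = 0 \left(-1\right) 1 = 0 \cdot 1 = 0$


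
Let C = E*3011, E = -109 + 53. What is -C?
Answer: 168616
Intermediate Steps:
E = -56
C = -168616 (C = -56*3011 = -168616)
-C = -1*(-168616) = 168616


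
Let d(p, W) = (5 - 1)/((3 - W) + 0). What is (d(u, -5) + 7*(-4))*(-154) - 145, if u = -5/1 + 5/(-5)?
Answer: 4090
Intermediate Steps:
u = -6 (u = -5*1 + 5*(-⅕) = -5 - 1 = -6)
d(p, W) = 4/(3 - W)
(d(u, -5) + 7*(-4))*(-154) - 145 = (-4/(-3 - 5) + 7*(-4))*(-154) - 145 = (-4/(-8) - 28)*(-154) - 145 = (-4*(-⅛) - 28)*(-154) - 145 = (½ - 28)*(-154) - 145 = -55/2*(-154) - 145 = 4235 - 145 = 4090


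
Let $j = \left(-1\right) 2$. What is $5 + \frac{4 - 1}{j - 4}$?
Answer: $\frac{9}{2} \approx 4.5$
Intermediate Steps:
$j = -2$
$5 + \frac{4 - 1}{j - 4} = 5 + \frac{4 - 1}{-2 - 4} = 5 + \frac{1}{-6} \cdot 3 = 5 - \frac{1}{2} = \frac{9}{2}$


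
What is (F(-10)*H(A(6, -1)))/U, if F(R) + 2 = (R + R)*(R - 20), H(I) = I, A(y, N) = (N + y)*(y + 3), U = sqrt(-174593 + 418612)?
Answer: 26910*sqrt(244019)/244019 ≈ 54.476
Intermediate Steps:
U = sqrt(244019) ≈ 493.98
A(y, N) = (3 + y)*(N + y) (A(y, N) = (N + y)*(3 + y) = (3 + y)*(N + y))
F(R) = -2 + 2*R*(-20 + R) (F(R) = -2 + (R + R)*(R - 20) = -2 + (2*R)*(-20 + R) = -2 + 2*R*(-20 + R))
(F(-10)*H(A(6, -1)))/U = ((-2 - 40*(-10) + 2*(-10)**2)*(6**2 + 3*(-1) + 3*6 - 1*6))/(sqrt(244019)) = ((-2 + 400 + 2*100)*(36 - 3 + 18 - 6))*(sqrt(244019)/244019) = ((-2 + 400 + 200)*45)*(sqrt(244019)/244019) = (598*45)*(sqrt(244019)/244019) = 26910*(sqrt(244019)/244019) = 26910*sqrt(244019)/244019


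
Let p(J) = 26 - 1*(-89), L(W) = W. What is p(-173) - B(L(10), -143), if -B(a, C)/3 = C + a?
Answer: -284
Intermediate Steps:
B(a, C) = -3*C - 3*a (B(a, C) = -3*(C + a) = -3*C - 3*a)
p(J) = 115 (p(J) = 26 + 89 = 115)
p(-173) - B(L(10), -143) = 115 - (-3*(-143) - 3*10) = 115 - (429 - 30) = 115 - 1*399 = 115 - 399 = -284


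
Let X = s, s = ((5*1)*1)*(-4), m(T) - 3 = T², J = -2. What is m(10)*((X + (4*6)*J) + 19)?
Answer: -5047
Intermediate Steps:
m(T) = 3 + T²
s = -20 (s = (5*1)*(-4) = 5*(-4) = -20)
X = -20
m(10)*((X + (4*6)*J) + 19) = (3 + 10²)*((-20 + (4*6)*(-2)) + 19) = (3 + 100)*((-20 + 24*(-2)) + 19) = 103*((-20 - 48) + 19) = 103*(-68 + 19) = 103*(-49) = -5047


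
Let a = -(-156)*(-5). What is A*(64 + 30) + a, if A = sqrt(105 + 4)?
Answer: -780 + 94*sqrt(109) ≈ 201.39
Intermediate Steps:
A = sqrt(109) ≈ 10.440
a = -780 (a = -52*15 = -780)
A*(64 + 30) + a = sqrt(109)*(64 + 30) - 780 = sqrt(109)*94 - 780 = 94*sqrt(109) - 780 = -780 + 94*sqrt(109)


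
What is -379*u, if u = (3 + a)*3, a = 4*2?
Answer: -12507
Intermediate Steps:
a = 8
u = 33 (u = (3 + 8)*3 = 11*3 = 33)
-379*u = -379*33 = -12507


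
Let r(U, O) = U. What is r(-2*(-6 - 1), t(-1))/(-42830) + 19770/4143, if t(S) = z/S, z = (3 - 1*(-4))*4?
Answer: 141115183/29574115 ≈ 4.7716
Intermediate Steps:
z = 28 (z = (3 + 4)*4 = 7*4 = 28)
t(S) = 28/S
r(-2*(-6 - 1), t(-1))/(-42830) + 19770/4143 = -2*(-6 - 1)/(-42830) + 19770/4143 = -2*(-7)*(-1/42830) + 19770*(1/4143) = 14*(-1/42830) + 6590/1381 = -7/21415 + 6590/1381 = 141115183/29574115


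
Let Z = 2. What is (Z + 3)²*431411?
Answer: 10785275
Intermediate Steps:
(Z + 3)²*431411 = (2 + 3)²*431411 = 5²*431411 = 25*431411 = 10785275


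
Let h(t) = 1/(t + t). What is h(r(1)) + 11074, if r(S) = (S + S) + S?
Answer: 66445/6 ≈ 11074.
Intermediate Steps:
r(S) = 3*S (r(S) = 2*S + S = 3*S)
h(t) = 1/(2*t)
h(r(1)) + 11074 = 1/(2*((3*1))) + 11074 = (½)/3 + 11074 = (½)*(⅓) + 11074 = ⅙ + 11074 = 66445/6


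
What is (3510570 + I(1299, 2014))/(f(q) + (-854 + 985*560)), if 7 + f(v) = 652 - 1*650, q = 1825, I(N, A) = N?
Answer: 3511869/550741 ≈ 6.3766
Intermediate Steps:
f(v) = -5 (f(v) = -7 + (652 - 1*650) = -7 + (652 - 650) = -7 + 2 = -5)
(3510570 + I(1299, 2014))/(f(q) + (-854 + 985*560)) = (3510570 + 1299)/(-5 + (-854 + 985*560)) = 3511869/(-5 + (-854 + 551600)) = 3511869/(-5 + 550746) = 3511869/550741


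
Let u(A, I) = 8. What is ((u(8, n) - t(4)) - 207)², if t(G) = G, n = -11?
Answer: 41209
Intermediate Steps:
((u(8, n) - t(4)) - 207)² = ((8 - 1*4) - 207)² = ((8 - 4) - 207)² = (4 - 207)² = (-203)² = 41209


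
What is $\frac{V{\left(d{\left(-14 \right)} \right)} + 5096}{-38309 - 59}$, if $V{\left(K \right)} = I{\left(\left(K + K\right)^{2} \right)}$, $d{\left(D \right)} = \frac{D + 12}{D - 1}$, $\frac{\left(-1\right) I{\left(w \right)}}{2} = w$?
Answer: $- \frac{143321}{1079100} \approx -0.13282$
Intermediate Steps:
$I{\left(w \right)} = - 2 w$
$d{\left(D \right)} = \frac{12 + D}{-1 + D}$
$V{\left(K \right)} = - 8 K^{2}$ ($V{\left(K \right)} = - 2 \left(K + K\right)^{2} = - 2 \left(2 K\right)^{2} = - 2 \cdot 4 K^{2} = - 8 K^{2}$)
$\frac{V{\left(d{\left(-14 \right)} \right)} + 5096}{-38309 - 59} = \frac{- 8 \left(\frac{12 - 14}{-1 - 14}\right)^{2} + 5096}{-38309 - 59} = \frac{- 8 \left(\frac{1}{-15} \left(-2\right)\right)^{2} + 5096}{-38368} = \left(- 8 \left(\left(- \frac{1}{15}\right) \left(-2\right)\right)^{2} + 5096\right) \left(- \frac{1}{38368}\right) = \left(- 8 \left(\frac{2}{15}\right)^{2} + 5096\right) \left(- \frac{1}{38368}\right) = \left(\left(-8\right) \frac{4}{225} + 5096\right) \left(- \frac{1}{38368}\right) = \left(- \frac{32}{225} + 5096\right) \left(- \frac{1}{38368}\right) = \frac{1146568}{225} \left(- \frac{1}{38368}\right) = - \frac{143321}{1079100}$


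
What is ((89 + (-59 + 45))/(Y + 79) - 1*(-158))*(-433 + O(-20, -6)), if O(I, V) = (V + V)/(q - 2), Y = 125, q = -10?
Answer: -1163052/17 ≈ -68415.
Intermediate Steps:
O(I, V) = -V/6 (O(I, V) = (V + V)/(-10 - 2) = (2*V)/(-12) = (2*V)*(-1/12) = -V/6)
((89 + (-59 + 45))/(Y + 79) - 1*(-158))*(-433 + O(-20, -6)) = ((89 + (-59 + 45))/(125 + 79) - 1*(-158))*(-433 - ⅙*(-6)) = ((89 - 14)/204 + 158)*(-433 + 1) = (75*(1/204) + 158)*(-432) = (25/68 + 158)*(-432) = (10769/68)*(-432) = -1163052/17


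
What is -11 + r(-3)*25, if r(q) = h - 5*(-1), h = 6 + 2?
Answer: 314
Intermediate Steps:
h = 8
r(q) = 13 (r(q) = 8 - 5*(-1) = 8 + 5 = 13)
-11 + r(-3)*25 = -11 + 13*25 = -11 + 325 = 314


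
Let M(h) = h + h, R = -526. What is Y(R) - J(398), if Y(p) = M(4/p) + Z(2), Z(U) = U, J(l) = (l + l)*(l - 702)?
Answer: 63642314/263 ≈ 2.4199e+5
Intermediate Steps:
J(l) = 2*l*(-702 + l) (J(l) = (2*l)*(-702 + l) = 2*l*(-702 + l))
M(h) = 2*h
Y(p) = 2 + 8/p (Y(p) = 2*(4/p) + 2 = 8/p + 2 = 2 + 8/p)
Y(R) - J(398) = (2 + 8/(-526)) - 2*398*(-702 + 398) = (2 + 8*(-1/526)) - 2*398*(-304) = (2 - 4/263) - 1*(-241984) = 522/263 + 241984 = 63642314/263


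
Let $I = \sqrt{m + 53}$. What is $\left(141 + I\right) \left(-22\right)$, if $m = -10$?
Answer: $-3102 - 22 \sqrt{43} \approx -3246.3$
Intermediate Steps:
$I = \sqrt{43}$ ($I = \sqrt{-10 + 53} = \sqrt{43} \approx 6.5574$)
$\left(141 + I\right) \left(-22\right) = \left(141 + \sqrt{43}\right) \left(-22\right) = -3102 - 22 \sqrt{43}$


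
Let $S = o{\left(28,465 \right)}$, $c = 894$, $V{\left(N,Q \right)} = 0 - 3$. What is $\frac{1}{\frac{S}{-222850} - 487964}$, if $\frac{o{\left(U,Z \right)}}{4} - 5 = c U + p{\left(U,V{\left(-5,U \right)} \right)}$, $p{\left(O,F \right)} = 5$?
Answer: $- \frac{111425}{54371438784} \approx -2.0493 \cdot 10^{-6}$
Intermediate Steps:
$V{\left(N,Q \right)} = -3$ ($V{\left(N,Q \right)} = 0 - 3 = -3$)
$o{\left(U,Z \right)} = 40 + 3576 U$ ($o{\left(U,Z \right)} = 20 + 4 \left(894 U + 5\right) = 20 + 4 \left(5 + 894 U\right) = 20 + \left(20 + 3576 U\right) = 40 + 3576 U$)
$S = 100168$ ($S = 40 + 3576 \cdot 28 = 40 + 100128 = 100168$)
$\frac{1}{\frac{S}{-222850} - 487964} = \frac{1}{\frac{100168}{-222850} - 487964} = \frac{1}{100168 \left(- \frac{1}{222850}\right) - 487964} = \frac{1}{- \frac{50084}{111425} - 487964} = \frac{1}{- \frac{54371438784}{111425}} = - \frac{111425}{54371438784}$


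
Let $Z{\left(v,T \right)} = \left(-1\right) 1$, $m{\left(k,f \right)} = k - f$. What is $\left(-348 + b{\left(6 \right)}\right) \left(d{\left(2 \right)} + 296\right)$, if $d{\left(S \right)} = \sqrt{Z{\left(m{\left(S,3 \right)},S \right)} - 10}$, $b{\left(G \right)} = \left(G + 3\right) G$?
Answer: $-87024 - 294 i \sqrt{11} \approx -87024.0 - 975.09 i$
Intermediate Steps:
$b{\left(G \right)} = G \left(3 + G\right)$ ($b{\left(G \right)} = \left(3 + G\right) G = G \left(3 + G\right)$)
$Z{\left(v,T \right)} = -1$
$d{\left(S \right)} = i \sqrt{11}$ ($d{\left(S \right)} = \sqrt{-1 - 10} = \sqrt{-11} = i \sqrt{11}$)
$\left(-348 + b{\left(6 \right)}\right) \left(d{\left(2 \right)} + 296\right) = \left(-348 + 6 \left(3 + 6\right)\right) \left(i \sqrt{11} + 296\right) = \left(-348 + 6 \cdot 9\right) \left(296 + i \sqrt{11}\right) = \left(-348 + 54\right) \left(296 + i \sqrt{11}\right) = - 294 \left(296 + i \sqrt{11}\right) = -87024 - 294 i \sqrt{11}$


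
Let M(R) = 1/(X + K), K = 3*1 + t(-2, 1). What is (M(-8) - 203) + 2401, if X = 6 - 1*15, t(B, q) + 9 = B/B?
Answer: 30771/14 ≈ 2197.9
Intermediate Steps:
t(B, q) = -8 (t(B, q) = -9 + B/B = -9 + 1 = -8)
K = -5 (K = 3*1 - 8 = 3 - 8 = -5)
X = -9 (X = 6 - 15 = -9)
M(R) = -1/14 (M(R) = 1/(-9 - 5) = 1/(-14) = -1/14)
(M(-8) - 203) + 2401 = (-1/14 - 203) + 2401 = -2843/14 + 2401 = 30771/14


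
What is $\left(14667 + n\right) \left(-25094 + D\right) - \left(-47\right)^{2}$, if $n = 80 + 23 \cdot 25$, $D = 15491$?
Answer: $-147139375$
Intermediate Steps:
$n = 655$ ($n = 80 + 575 = 655$)
$\left(14667 + n\right) \left(-25094 + D\right) - \left(-47\right)^{2} = \left(14667 + 655\right) \left(-25094 + 15491\right) - \left(-47\right)^{2} = 15322 \left(-9603\right) - 2209 = -147137166 - 2209 = -147139375$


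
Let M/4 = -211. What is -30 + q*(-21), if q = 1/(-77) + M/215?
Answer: 124659/2365 ≈ 52.710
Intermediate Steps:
M = -844 (M = 4*(-211) = -844)
q = -65203/16555 (q = 1/(-77) - 844/215 = 1*(-1/77) - 844*1/215 = -1/77 - 844/215 = -65203/16555 ≈ -3.9386)
-30 + q*(-21) = -30 - 65203/16555*(-21) = -30 + 195609/2365 = 124659/2365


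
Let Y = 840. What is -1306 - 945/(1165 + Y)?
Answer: -523895/401 ≈ -1306.5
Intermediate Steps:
-1306 - 945/(1165 + Y) = -1306 - 945/(1165 + 840) = -1306 - 945/2005 = -1306 - 945*1/2005 = -1306 - 189/401 = -523895/401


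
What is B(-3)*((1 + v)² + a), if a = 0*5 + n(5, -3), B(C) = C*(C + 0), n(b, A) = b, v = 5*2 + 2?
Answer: 1566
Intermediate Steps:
v = 12 (v = 10 + 2 = 12)
B(C) = C² (B(C) = C*C = C²)
a = 5 (a = 0*5 + 5 = 0 + 5 = 5)
B(-3)*((1 + v)² + a) = (-3)²*((1 + 12)² + 5) = 9*(13² + 5) = 9*(169 + 5) = 9*174 = 1566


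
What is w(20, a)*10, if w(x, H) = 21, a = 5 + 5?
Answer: 210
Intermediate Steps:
a = 10
w(20, a)*10 = 21*10 = 210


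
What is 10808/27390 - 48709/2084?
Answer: -655807819/28540380 ≈ -22.978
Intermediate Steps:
10808/27390 - 48709/2084 = 10808*(1/27390) - 48709*1/2084 = 5404/13695 - 48709/2084 = -655807819/28540380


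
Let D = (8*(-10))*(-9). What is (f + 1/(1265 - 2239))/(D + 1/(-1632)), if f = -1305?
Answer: -1037193936/572243993 ≈ -1.8125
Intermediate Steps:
D = 720 (D = -80*(-9) = 720)
(f + 1/(1265 - 2239))/(D + 1/(-1632)) = (-1305 + 1/(1265 - 2239))/(720 + 1/(-1632)) = (-1305 + 1/(-974))/(720 - 1/1632) = (-1305 - 1/974)/(1175039/1632) = -1271071/974*1632/1175039 = -1037193936/572243993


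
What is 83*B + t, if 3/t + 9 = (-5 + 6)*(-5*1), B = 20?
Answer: 23237/14 ≈ 1659.8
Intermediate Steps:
t = -3/14 (t = 3/(-9 + (-5 + 6)*(-5*1)) = 3/(-9 + 1*(-5)) = 3/(-9 - 5) = 3/(-14) = 3*(-1/14) = -3/14 ≈ -0.21429)
83*B + t = 83*20 - 3/14 = 1660 - 3/14 = 23237/14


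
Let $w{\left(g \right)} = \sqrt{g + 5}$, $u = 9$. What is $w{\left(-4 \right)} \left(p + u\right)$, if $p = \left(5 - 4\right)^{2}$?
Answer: $10$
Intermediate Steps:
$w{\left(g \right)} = \sqrt{5 + g}$
$p = 1$ ($p = 1^{2} = 1$)
$w{\left(-4 \right)} \left(p + u\right) = \sqrt{5 - 4} \left(1 + 9\right) = \sqrt{1} \cdot 10 = 1 \cdot 10 = 10$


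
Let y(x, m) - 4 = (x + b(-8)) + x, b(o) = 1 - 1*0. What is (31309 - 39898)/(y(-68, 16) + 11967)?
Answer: -8589/11836 ≈ -0.72567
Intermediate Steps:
b(o) = 1 (b(o) = 1 + 0 = 1)
y(x, m) = 5 + 2*x (y(x, m) = 4 + ((x + 1) + x) = 4 + ((1 + x) + x) = 4 + (1 + 2*x) = 5 + 2*x)
(31309 - 39898)/(y(-68, 16) + 11967) = (31309 - 39898)/((5 + 2*(-68)) + 11967) = -8589/((5 - 136) + 11967) = -8589/(-131 + 11967) = -8589/11836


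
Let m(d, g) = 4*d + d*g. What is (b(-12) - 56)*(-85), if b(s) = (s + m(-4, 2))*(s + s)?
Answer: -68680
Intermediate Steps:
b(s) = 2*s*(-24 + s) (b(s) = (s - 4*(4 + 2))*(s + s) = (s - 4*6)*(2*s) = (s - 24)*(2*s) = (-24 + s)*(2*s) = 2*s*(-24 + s))
(b(-12) - 56)*(-85) = (2*(-12)*(-24 - 12) - 56)*(-85) = (2*(-12)*(-36) - 56)*(-85) = (864 - 56)*(-85) = 808*(-85) = -68680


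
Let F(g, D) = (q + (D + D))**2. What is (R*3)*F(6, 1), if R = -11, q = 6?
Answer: -2112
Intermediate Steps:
F(g, D) = (6 + 2*D)**2 (F(g, D) = (6 + (D + D))**2 = (6 + 2*D)**2)
(R*3)*F(6, 1) = (-11*3)*(4*(3 + 1)**2) = -132*4**2 = -132*16 = -33*64 = -2112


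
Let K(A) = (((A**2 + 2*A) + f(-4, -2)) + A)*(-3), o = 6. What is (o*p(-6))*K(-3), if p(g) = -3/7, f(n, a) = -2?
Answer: -108/7 ≈ -15.429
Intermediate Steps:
p(g) = -3/7 (p(g) = -3*1/7 = -3/7)
K(A) = 6 - 9*A - 3*A**2 (K(A) = (((A**2 + 2*A) - 2) + A)*(-3) = ((-2 + A**2 + 2*A) + A)*(-3) = (-2 + A**2 + 3*A)*(-3) = 6 - 9*A - 3*A**2)
(o*p(-6))*K(-3) = (6*(-3/7))*(6 - 9*(-3) - 3*(-3)**2) = -18*(6 + 27 - 3*9)/7 = -18*(6 + 27 - 27)/7 = -18/7*6 = -108/7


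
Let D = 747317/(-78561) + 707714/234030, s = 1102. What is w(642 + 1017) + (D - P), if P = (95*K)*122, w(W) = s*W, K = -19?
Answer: 216445526976766/105664545 ≈ 2.0484e+6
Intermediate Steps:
w(W) = 1102*W
D = -685608494/105664545 (D = 747317*(-1/78561) + 707714*(1/234030) = -747317/78561 + 353857/117015 = -685608494/105664545 ≈ -6.4885)
P = -220210 (P = (95*(-19))*122 = -1805*122 = -220210)
w(642 + 1017) + (D - P) = 1102*(642 + 1017) + (-685608494/105664545 - 1*(-220210)) = 1102*1659 + (-685608494/105664545 + 220210) = 1828218 + 23267703845956/105664545 = 216445526976766/105664545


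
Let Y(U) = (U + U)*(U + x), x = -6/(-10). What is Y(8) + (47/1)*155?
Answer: 37113/5 ≈ 7422.6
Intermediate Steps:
x = 3/5 (x = -6*(-1/10) = 3/5 ≈ 0.60000)
Y(U) = 2*U*(3/5 + U) (Y(U) = (U + U)*(U + 3/5) = (2*U)*(3/5 + U) = 2*U*(3/5 + U))
Y(8) + (47/1)*155 = (2/5)*8*(3 + 5*8) + (47/1)*155 = (2/5)*8*(3 + 40) + (47*1)*155 = (2/5)*8*43 + 47*155 = 688/5 + 7285 = 37113/5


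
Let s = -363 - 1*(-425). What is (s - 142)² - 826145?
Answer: -819745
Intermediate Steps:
s = 62 (s = -363 + 425 = 62)
(s - 142)² - 826145 = (62 - 142)² - 826145 = (-80)² - 826145 = 6400 - 826145 = -819745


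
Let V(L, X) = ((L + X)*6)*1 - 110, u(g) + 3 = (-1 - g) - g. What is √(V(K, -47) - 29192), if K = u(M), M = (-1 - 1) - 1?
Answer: 2*I*√7393 ≈ 171.97*I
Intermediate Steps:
M = -3 (M = -2 - 1 = -3)
u(g) = -4 - 2*g (u(g) = -3 + ((-1 - g) - g) = -3 + (-1 - 2*g) = -4 - 2*g)
K = 2 (K = -4 - 2*(-3) = -4 + 6 = 2)
V(L, X) = -110 + 6*L + 6*X (V(L, X) = (6*L + 6*X)*1 - 110 = (6*L + 6*X) - 110 = -110 + 6*L + 6*X)
√(V(K, -47) - 29192) = √((-110 + 6*2 + 6*(-47)) - 29192) = √((-110 + 12 - 282) - 29192) = √(-380 - 29192) = √(-29572) = 2*I*√7393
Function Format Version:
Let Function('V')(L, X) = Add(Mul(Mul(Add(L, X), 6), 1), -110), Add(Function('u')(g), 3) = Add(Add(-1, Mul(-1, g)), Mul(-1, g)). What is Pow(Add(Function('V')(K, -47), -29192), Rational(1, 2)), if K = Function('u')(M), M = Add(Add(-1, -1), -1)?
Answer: Mul(2, I, Pow(7393, Rational(1, 2))) ≈ Mul(171.97, I)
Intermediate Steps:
M = -3 (M = Add(-2, -1) = -3)
Function('u')(g) = Add(-4, Mul(-2, g)) (Function('u')(g) = Add(-3, Add(Add(-1, Mul(-1, g)), Mul(-1, g))) = Add(-3, Add(-1, Mul(-2, g))) = Add(-4, Mul(-2, g)))
K = 2 (K = Add(-4, Mul(-2, -3)) = Add(-4, 6) = 2)
Function('V')(L, X) = Add(-110, Mul(6, L), Mul(6, X)) (Function('V')(L, X) = Add(Mul(Add(Mul(6, L), Mul(6, X)), 1), -110) = Add(Add(Mul(6, L), Mul(6, X)), -110) = Add(-110, Mul(6, L), Mul(6, X)))
Pow(Add(Function('V')(K, -47), -29192), Rational(1, 2)) = Pow(Add(Add(-110, Mul(6, 2), Mul(6, -47)), -29192), Rational(1, 2)) = Pow(Add(Add(-110, 12, -282), -29192), Rational(1, 2)) = Pow(Add(-380, -29192), Rational(1, 2)) = Pow(-29572, Rational(1, 2)) = Mul(2, I, Pow(7393, Rational(1, 2)))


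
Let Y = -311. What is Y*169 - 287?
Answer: -52846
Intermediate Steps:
Y*169 - 287 = -311*169 - 287 = -52559 - 287 = -52846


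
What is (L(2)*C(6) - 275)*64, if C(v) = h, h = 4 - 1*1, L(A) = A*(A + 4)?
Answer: -15296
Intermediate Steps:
L(A) = A*(4 + A)
h = 3 (h = 4 - 1 = 3)
C(v) = 3
(L(2)*C(6) - 275)*64 = ((2*(4 + 2))*3 - 275)*64 = ((2*6)*3 - 275)*64 = (12*3 - 275)*64 = (36 - 275)*64 = -239*64 = -15296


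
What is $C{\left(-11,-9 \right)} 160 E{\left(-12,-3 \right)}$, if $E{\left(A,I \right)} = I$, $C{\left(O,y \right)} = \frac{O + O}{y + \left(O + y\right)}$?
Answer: $- \frac{10560}{29} \approx -364.14$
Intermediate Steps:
$C{\left(O,y \right)} = \frac{2 O}{O + 2 y}$
$C{\left(-11,-9 \right)} 160 E{\left(-12,-3 \right)} = 2 \left(-11\right) \frac{1}{-11 + 2 \left(-9\right)} 160 \left(-3\right) = 2 \left(-11\right) \frac{1}{-11 - 18} \cdot 160 \left(-3\right) = 2 \left(-11\right) \frac{1}{-29} \cdot 160 \left(-3\right) = 2 \left(-11\right) \left(- \frac{1}{29}\right) 160 \left(-3\right) = \frac{22}{29} \cdot 160 \left(-3\right) = \frac{3520}{29} \left(-3\right) = - \frac{10560}{29}$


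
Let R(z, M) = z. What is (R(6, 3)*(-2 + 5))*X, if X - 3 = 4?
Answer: 126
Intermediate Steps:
X = 7 (X = 3 + 4 = 7)
(R(6, 3)*(-2 + 5))*X = (6*(-2 + 5))*7 = (6*3)*7 = 18*7 = 126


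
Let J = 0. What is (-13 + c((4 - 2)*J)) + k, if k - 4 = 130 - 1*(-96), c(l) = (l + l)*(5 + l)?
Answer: 217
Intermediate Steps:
c(l) = 2*l*(5 + l) (c(l) = (2*l)*(5 + l) = 2*l*(5 + l))
k = 230 (k = 4 + (130 - 1*(-96)) = 4 + (130 + 96) = 4 + 226 = 230)
(-13 + c((4 - 2)*J)) + k = (-13 + 2*((4 - 2)*0)*(5 + (4 - 2)*0)) + 230 = (-13 + 2*(2*0)*(5 + 2*0)) + 230 = (-13 + 2*0*(5 + 0)) + 230 = (-13 + 2*0*5) + 230 = (-13 + 0) + 230 = -13 + 230 = 217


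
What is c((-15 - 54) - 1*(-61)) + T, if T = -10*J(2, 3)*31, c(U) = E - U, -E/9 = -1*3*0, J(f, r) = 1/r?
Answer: -286/3 ≈ -95.333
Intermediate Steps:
J(f, r) = 1/r
E = 0 (E = -9*(-1*3)*0 = -(-27)*0 = -9*0 = 0)
c(U) = -U (c(U) = 0 - U = -U)
T = -310/3 (T = -10/3*31 = -310/3 ≈ -103.33)
c((-15 - 54) - 1*(-61)) + T = -((-15 - 54) - 1*(-61)) - 310/3 = -(-69 + 61) - 310/3 = -1*(-8) - 310/3 = 8 - 310/3 = -286/3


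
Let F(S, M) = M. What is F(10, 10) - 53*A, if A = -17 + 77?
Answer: -3170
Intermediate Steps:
A = 60
F(10, 10) - 53*A = 10 - 53*60 = 10 - 3180 = -3170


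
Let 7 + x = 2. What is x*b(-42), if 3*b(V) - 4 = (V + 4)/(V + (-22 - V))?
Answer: -105/11 ≈ -9.5455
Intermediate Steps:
b(V) = 14/11 - V/66 (b(V) = 4/3 + ((V + 4)/(V + (-22 - V)))/3 = 4/3 + ((4 + V)/(-22))/3 = 4/3 + ((4 + V)*(-1/22))/3 = 4/3 + (-2/11 - V/22)/3 = 4/3 + (-2/33 - V/66) = 14/11 - V/66)
x = -5 (x = -7 + 2 = -5)
x*b(-42) = -5*(14/11 - 1/66*(-42)) = -5*(14/11 + 7/11) = -5*21/11 = -105/11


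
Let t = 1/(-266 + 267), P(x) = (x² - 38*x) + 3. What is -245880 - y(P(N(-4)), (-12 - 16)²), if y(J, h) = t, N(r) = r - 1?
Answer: -245881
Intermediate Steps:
N(r) = -1 + r
P(x) = 3 + x² - 38*x
t = 1 (t = 1/1 = 1)
y(J, h) = 1
-245880 - y(P(N(-4)), (-12 - 16)²) = -245880 - 1*1 = -245880 - 1 = -245881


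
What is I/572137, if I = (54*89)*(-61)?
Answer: -293166/572137 ≈ -0.51241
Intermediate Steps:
I = -293166 (I = 4806*(-61) = -293166)
I/572137 = -293166/572137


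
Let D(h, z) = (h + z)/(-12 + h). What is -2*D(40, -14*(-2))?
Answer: -34/7 ≈ -4.8571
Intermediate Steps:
D(h, z) = (h + z)/(-12 + h)
-2*D(40, -14*(-2)) = -2*(40 - 14*(-2))/(-12 + 40) = -2*(40 + 28)/28 = -68/14 = -2*17/7 = -34/7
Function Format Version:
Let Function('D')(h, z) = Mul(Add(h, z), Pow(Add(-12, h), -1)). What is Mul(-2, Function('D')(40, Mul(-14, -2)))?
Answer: Rational(-34, 7) ≈ -4.8571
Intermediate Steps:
Function('D')(h, z) = Mul(Pow(Add(-12, h), -1), Add(h, z))
Mul(-2, Function('D')(40, Mul(-14, -2))) = Mul(-2, Mul(Pow(Add(-12, 40), -1), Add(40, Mul(-14, -2)))) = Mul(-2, Mul(Pow(28, -1), Add(40, 28))) = Mul(-2, Mul(Rational(1, 28), 68)) = Mul(-2, Rational(17, 7)) = Rational(-34, 7)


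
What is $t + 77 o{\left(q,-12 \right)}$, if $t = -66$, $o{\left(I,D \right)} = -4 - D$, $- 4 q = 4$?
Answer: $550$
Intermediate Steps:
$q = -1$ ($q = \left(- \frac{1}{4}\right) 4 = -1$)
$t + 77 o{\left(q,-12 \right)} = -66 + 77 \left(-4 - -12\right) = -66 + 77 \left(-4 + 12\right) = -66 + 77 \cdot 8 = -66 + 616 = 550$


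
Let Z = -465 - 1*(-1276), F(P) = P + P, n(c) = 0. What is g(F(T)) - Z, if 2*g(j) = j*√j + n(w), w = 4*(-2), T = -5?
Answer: -811 - 5*I*√10 ≈ -811.0 - 15.811*I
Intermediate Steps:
w = -8
F(P) = 2*P
Z = 811 (Z = -465 + 1276 = 811)
g(j) = j^(3/2)/2 (g(j) = (j*√j + 0)/2 = (j^(3/2) + 0)/2 = j^(3/2)/2)
g(F(T)) - Z = (2*(-5))^(3/2)/2 - 1*811 = (-10)^(3/2)/2 - 811 = (-10*I*√10)/2 - 811 = -5*I*√10 - 811 = -811 - 5*I*√10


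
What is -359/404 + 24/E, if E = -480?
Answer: -474/505 ≈ -0.93861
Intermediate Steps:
-359/404 + 24/E = -359/404 + 24/(-480) = -359*1/404 + 24*(-1/480) = -359/404 - 1/20 = -474/505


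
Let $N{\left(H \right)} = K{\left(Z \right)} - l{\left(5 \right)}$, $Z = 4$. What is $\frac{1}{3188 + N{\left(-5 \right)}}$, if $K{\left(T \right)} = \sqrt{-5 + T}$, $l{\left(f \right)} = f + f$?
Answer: $\frac{3178}{10099685} - \frac{i}{10099685} \approx 0.00031466 - 9.9013 \cdot 10^{-8} i$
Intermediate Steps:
$l{\left(f \right)} = 2 f$
$N{\left(H \right)} = -10 + i$ ($N{\left(H \right)} = \sqrt{-5 + 4} - 2 \cdot 5 = \sqrt{-1} - 10 = i - 10 = -10 + i$)
$\frac{1}{3188 + N{\left(-5 \right)}} = \frac{1}{3188 - \left(10 - i\right)} = \frac{1}{3178 + i} = \frac{3178 - i}{10099685}$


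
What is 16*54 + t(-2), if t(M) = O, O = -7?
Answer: 857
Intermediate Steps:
t(M) = -7
16*54 + t(-2) = 16*54 - 7 = 864 - 7 = 857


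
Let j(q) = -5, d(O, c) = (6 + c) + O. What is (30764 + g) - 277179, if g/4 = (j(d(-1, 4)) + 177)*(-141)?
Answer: -343423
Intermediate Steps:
d(O, c) = 6 + O + c
g = -97008 (g = 4*((-5 + 177)*(-141)) = 4*(172*(-141)) = 4*(-24252) = -97008)
(30764 + g) - 277179 = (30764 - 97008) - 277179 = -66244 - 277179 = -343423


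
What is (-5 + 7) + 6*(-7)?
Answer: -40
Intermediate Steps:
(-5 + 7) + 6*(-7) = 2 - 42 = -40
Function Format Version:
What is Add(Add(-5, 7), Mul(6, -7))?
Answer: -40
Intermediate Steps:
Add(Add(-5, 7), Mul(6, -7)) = Add(2, -42) = -40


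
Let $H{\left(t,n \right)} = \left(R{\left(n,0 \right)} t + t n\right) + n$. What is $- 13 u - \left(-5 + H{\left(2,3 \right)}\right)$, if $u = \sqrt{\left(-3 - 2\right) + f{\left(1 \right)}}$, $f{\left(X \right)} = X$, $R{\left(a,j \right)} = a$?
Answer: $-10 - 26 i \approx -10.0 - 26.0 i$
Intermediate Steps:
$H{\left(t,n \right)} = n + 2 n t$ ($H{\left(t,n \right)} = \left(n t + t n\right) + n = \left(n t + n t\right) + n = 2 n t + n = n + 2 n t$)
$u = 2 i$ ($u = \sqrt{\left(-3 - 2\right) + 1} = \sqrt{-5 + 1} = \sqrt{-4} = 2 i \approx 2.0 i$)
$- 13 u - \left(-5 + H{\left(2,3 \right)}\right) = - 13 \cdot 2 i + \left(5 - 3 \left(1 + 2 \cdot 2\right)\right) = - 26 i + \left(5 - 3 \left(1 + 4\right)\right) = - 26 i + \left(5 - 3 \cdot 5\right) = - 26 i + \left(5 - 15\right) = - 26 i - 10 = -10 - 26 i$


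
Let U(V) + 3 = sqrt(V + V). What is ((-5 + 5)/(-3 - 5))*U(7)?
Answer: 0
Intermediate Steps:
U(V) = -3 + sqrt(2)*sqrt(V) (U(V) = -3 + sqrt(V + V) = -3 + sqrt(2*V) = -3 + sqrt(2)*sqrt(V))
((-5 + 5)/(-3 - 5))*U(7) = ((-5 + 5)/(-3 - 5))*(-3 + sqrt(2)*sqrt(7)) = (0/(-8))*(-3 + sqrt(14)) = (0*(-1/8))*(-3 + sqrt(14)) = 0*(-3 + sqrt(14)) = 0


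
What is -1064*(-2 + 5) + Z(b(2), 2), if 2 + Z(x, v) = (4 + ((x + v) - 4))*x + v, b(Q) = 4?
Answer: -3168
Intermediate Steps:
Z(x, v) = -2 + v + x*(v + x) (Z(x, v) = -2 + ((4 + ((x + v) - 4))*x + v) = -2 + ((4 + ((v + x) - 4))*x + v) = -2 + ((4 + (-4 + v + x))*x + v) = -2 + ((v + x)*x + v) = -2 + (x*(v + x) + v) = -2 + (v + x*(v + x)) = -2 + v + x*(v + x))
-1064*(-2 + 5) + Z(b(2), 2) = -1064*(-2 + 5) + (-2 + 2 + 4² + 2*4) = -1064*3 + (-2 + 2 + 16 + 8) = -152*21 + 24 = -3192 + 24 = -3168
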